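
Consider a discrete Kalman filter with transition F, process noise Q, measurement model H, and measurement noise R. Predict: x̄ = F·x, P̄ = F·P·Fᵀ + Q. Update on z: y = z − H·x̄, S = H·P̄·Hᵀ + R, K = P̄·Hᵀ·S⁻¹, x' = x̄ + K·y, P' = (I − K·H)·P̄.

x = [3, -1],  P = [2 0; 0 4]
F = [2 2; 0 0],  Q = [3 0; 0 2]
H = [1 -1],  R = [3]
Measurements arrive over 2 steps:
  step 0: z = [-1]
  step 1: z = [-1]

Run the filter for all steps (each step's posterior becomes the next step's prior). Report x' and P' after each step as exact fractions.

step 0: x̄ = F·x = [4, 0]
step 0: P̄ = F·P·Fᵀ + Q = [27 0; 0 2]
step 0: y = z − H·x̄ = [-5]
step 0: S = H·P̄·Hᵀ + R = [32]
step 0: K = P̄·Hᵀ·S⁻¹ = [27/32; -1/16]
step 0: x' = x̄ + K·y = [-7/32, 5/16]
step 0: P' = (I − K·H)·P̄ = [135/32 27/16; 27/16 15/8]
step 1: x̄ = F·x = [3/16, 0]
step 1: P̄ = F·P·Fᵀ + Q = [327/8 0; 0 2]
step 1: y = z − H·x̄ = [-19/16]
step 1: S = H·P̄·Hᵀ + R = [367/8]
step 1: K = P̄·Hᵀ·S⁻¹ = [327/367; -16/367]
step 1: x' = x̄ + K·y = [-639/734, 19/367]
step 1: P' = (I − K·H)·P̄ = [1635/367 654/367; 654/367 702/367]

step 0: x' = [-7/32, 5/16], P' = [135/32 27/16; 27/16 15/8]
step 1: x' = [-639/734, 19/367], P' = [1635/367 654/367; 654/367 702/367]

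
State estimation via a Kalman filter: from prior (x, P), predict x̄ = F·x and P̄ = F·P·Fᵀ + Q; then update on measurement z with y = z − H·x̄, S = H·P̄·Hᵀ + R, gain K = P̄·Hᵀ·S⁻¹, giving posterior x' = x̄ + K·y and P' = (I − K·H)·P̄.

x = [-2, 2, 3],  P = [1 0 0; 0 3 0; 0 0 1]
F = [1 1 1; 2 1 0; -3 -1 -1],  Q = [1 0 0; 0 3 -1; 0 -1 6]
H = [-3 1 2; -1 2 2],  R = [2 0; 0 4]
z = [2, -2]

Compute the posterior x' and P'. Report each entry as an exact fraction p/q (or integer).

x' = [668/933, -4346/933, 3985/933]
P' = [776/933 -460/933 386/311; -460/933 1010/311 -2530/933; 386/311 -2530/933 3259/933]

x̄ = F·x = [3, -2, 1]
P̄ = F·P·Fᵀ + Q = [6 5 -7; 5 10 -10; -7 -10 19]
y = z − H·x̄ = [11, 3]
S = H·P̄·Hᵀ + R = [156 75; 75 54]
K = P̄·Hᵀ·S⁻¹ = [-236/933 155/933; -325/933 365/933; 257/933 25/311]
x' = x̄ + K·y = [668/933, -4346/933, 3985/933]
P' = (I − K·H)·P̄ = [776/933 -460/933 386/311; -460/933 1010/311 -2530/933; 386/311 -2530/933 3259/933]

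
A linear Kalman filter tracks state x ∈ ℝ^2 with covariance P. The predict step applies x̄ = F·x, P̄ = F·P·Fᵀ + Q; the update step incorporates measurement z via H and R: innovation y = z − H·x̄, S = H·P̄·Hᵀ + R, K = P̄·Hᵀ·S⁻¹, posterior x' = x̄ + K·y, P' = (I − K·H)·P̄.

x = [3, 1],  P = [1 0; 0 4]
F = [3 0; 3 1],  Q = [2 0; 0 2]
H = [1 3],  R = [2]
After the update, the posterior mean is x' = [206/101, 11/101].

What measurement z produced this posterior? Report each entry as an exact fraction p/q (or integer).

x̄ = F·x = [9, 10]
P̄ = F·P·Fᵀ + Q = [11 9; 9 15]
S = H·P̄·Hᵀ + R = [202]
K = P̄·Hᵀ·S⁻¹ = [19/101; 27/101]
x' − x̄ = [-703/101, -999/101] = K·y
y = (KᵀK)⁻¹·Kᵀ·(x' − x̄) = [-37]
z = y + H·x̄ = [-37] + [39] = [2]

z = [2]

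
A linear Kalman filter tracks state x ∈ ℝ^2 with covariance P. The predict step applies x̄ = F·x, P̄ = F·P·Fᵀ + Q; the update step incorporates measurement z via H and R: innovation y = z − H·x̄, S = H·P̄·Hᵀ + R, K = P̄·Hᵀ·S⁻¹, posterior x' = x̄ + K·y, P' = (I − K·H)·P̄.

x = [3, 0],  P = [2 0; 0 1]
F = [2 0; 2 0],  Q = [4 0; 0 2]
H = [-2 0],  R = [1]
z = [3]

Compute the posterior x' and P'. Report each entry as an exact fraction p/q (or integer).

x̄ = F·x = [6, 6]
P̄ = F·P·Fᵀ + Q = [12 8; 8 10]
y = z − H·x̄ = [15]
S = H·P̄·Hᵀ + R = [49]
K = P̄·Hᵀ·S⁻¹ = [-24/49; -16/49]
x' = x̄ + K·y = [-66/49, 54/49]
P' = (I − K·H)·P̄ = [12/49 8/49; 8/49 234/49]

x' = [-66/49, 54/49]
P' = [12/49 8/49; 8/49 234/49]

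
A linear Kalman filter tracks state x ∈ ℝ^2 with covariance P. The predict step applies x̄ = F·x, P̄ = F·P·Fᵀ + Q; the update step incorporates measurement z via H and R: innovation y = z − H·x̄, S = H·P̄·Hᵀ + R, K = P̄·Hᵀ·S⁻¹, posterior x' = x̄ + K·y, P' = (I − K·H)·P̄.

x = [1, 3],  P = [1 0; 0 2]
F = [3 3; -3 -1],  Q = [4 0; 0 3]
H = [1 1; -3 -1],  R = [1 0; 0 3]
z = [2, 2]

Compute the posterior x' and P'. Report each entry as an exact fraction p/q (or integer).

x̄ = F·x = [12, -6]
P̄ = F·P·Fᵀ + Q = [31 -15; -15 14]
y = z − H·x̄ = [-4, 32]
S = H·P̄·Hᵀ + R = [16 -47; -47 206]
K = P̄·Hᵀ·S⁻¹ = [-370/1087 -496/1087; 1251/1087 449/1087]
x' = x̄ + K·y = [-1348/1087, 2842/1087]
P' = (I − K·H)·P̄ = [929/1087 -1299/1087; -1299/1087 2550/1087]

x' = [-1348/1087, 2842/1087]
P' = [929/1087 -1299/1087; -1299/1087 2550/1087]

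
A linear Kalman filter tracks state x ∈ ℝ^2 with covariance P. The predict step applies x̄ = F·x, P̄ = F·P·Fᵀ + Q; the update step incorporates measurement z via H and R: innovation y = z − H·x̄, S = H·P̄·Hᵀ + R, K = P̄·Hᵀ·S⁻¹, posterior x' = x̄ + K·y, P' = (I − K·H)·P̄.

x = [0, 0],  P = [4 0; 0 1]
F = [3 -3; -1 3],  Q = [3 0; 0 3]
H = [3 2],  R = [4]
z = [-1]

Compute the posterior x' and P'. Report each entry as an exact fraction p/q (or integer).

x' = [-51/124, 1/8]
P' = [375/62 -33/4; -33/4 97/8]

x̄ = F·x = [0, 0]
P̄ = F·P·Fᵀ + Q = [48 -21; -21 16]
y = z − H·x̄ = [-1]
S = H·P̄·Hᵀ + R = [248]
K = P̄·Hᵀ·S⁻¹ = [51/124; -1/8]
x' = x̄ + K·y = [-51/124, 1/8]
P' = (I − K·H)·P̄ = [375/62 -33/4; -33/4 97/8]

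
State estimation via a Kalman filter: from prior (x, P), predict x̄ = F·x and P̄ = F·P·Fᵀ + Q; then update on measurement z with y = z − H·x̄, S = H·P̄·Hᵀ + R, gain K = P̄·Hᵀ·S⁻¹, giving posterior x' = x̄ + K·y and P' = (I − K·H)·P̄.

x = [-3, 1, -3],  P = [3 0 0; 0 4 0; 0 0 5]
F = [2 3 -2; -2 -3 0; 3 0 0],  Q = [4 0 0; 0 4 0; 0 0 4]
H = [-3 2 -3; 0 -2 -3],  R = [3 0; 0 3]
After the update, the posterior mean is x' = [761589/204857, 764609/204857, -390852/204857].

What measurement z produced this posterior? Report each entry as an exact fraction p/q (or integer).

z = [2, -2]

x̄ = F·x = [3, 3, -9]
P̄ = F·P·Fᵀ + Q = [72 -48 18; -48 52 -18; 18 -18 31]
S = H·P̄·Hᵀ + R = [2254 -55; -55 274]
K = P̄·Hᵀ·S⁻¹ = [-32658/204857 24846/204857; 26666/204857 -32030/204857; -17759/204857 -46181/204857]
x' − x̄ = [147018/204857, 150038/204857, 1452861/204857] = K·y
y = (KᵀK)⁻¹·Kᵀ·(x' − x̄) = [-22, -23]
z = y + H·x̄ = [-22, -23] + [24, 21] = [2, -2]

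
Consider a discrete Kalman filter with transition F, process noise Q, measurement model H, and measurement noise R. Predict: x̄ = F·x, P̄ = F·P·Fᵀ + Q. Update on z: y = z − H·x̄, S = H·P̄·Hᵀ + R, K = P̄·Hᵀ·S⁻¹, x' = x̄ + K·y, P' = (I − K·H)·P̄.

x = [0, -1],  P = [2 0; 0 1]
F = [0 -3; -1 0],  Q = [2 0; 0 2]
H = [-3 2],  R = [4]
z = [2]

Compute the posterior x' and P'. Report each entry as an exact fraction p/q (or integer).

x̄ = F·x = [3, 0]
P̄ = F·P·Fᵀ + Q = [11 0; 0 4]
y = z − H·x̄ = [11]
S = H·P̄·Hᵀ + R = [119]
K = P̄·Hᵀ·S⁻¹ = [-33/119; 8/119]
x' = x̄ + K·y = [-6/119, 88/119]
P' = (I − K·H)·P̄ = [220/119 264/119; 264/119 412/119]

x' = [-6/119, 88/119]
P' = [220/119 264/119; 264/119 412/119]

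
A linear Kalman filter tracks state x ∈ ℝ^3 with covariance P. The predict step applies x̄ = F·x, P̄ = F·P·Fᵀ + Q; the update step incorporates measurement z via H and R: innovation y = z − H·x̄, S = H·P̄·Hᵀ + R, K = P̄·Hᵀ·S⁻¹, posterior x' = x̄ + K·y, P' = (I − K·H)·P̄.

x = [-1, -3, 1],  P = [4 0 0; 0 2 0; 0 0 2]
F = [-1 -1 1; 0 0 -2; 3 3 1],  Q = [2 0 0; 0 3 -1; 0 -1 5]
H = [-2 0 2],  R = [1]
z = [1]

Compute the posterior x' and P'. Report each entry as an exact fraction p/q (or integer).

x̄ = F·x = [5, -2, -11]
P̄ = F·P·Fᵀ + Q = [10 -4 -16; -4 11 -5; -16 -5 61]
y = z − H·x̄ = [33]
S = H·P̄·Hᵀ + R = [413]
K = P̄·Hᵀ·S⁻¹ = [-52/413; -2/413; 22/59]
x' = x̄ + K·y = [349/413, -892/413, 77/59]
P' = (I − K·H)·P̄ = [1426/413 -1756/413 200/59; -1756/413 4539/413 -251/59; 200/59 -251/59 211/59]

x' = [349/413, -892/413, 77/59]
P' = [1426/413 -1756/413 200/59; -1756/413 4539/413 -251/59; 200/59 -251/59 211/59]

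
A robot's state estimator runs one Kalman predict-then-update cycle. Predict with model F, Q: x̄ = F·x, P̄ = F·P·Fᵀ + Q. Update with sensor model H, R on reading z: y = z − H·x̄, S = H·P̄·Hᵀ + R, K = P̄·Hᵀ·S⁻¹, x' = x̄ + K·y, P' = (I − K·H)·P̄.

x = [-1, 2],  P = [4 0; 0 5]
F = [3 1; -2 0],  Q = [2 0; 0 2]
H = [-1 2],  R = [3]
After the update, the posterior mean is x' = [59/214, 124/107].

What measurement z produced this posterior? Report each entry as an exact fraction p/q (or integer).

z = [2]

x̄ = F·x = [-1, 2]
P̄ = F·P·Fᵀ + Q = [43 -24; -24 18]
S = H·P̄·Hᵀ + R = [214]
K = P̄·Hᵀ·S⁻¹ = [-91/214; 30/107]
x' − x̄ = [273/214, -90/107] = K·y
y = (KᵀK)⁻¹·Kᵀ·(x' − x̄) = [-3]
z = y + H·x̄ = [-3] + [5] = [2]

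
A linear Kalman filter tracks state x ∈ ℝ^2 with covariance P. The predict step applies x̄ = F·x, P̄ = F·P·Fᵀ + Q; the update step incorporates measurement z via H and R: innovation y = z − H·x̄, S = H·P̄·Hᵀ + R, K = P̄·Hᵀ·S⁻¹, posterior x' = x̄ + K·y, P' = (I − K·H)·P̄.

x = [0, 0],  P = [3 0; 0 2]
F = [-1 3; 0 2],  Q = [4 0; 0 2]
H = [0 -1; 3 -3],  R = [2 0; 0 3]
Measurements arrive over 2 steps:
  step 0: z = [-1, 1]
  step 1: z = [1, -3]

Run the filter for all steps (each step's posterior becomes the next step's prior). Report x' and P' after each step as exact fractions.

step 0: x̄ = F·x = [0, 0]
step 0: P̄ = F·P·Fᵀ + Q = [25 12; 12 10]
step 0: y = z − H·x̄ = [-1, 1]
step 0: S = H·P̄·Hᵀ + R = [12 -6; -6 102]
step 0: K = P̄·Hᵀ·S⁻¹ = [-5/6 1/3; -82/99 1/99]
step 0: x' = x̄ + K·y = [7/6, 83/99]
step 0: P' = (I − K·H)·P̄ = [2 5/3; 5/3 164/99]
step 1: x̄ = F·x = [89/66, 166/99]
step 1: P̄ = F·P·Fᵀ + Q = [120/11 218/33; 218/33 854/99]
step 1: y = z − H·x̄ = [265/99, -133/66]
step 1: S = H·P̄·Hᵀ + R = [1052/99 200/33; 200/33 659/11]
step 1: K = P̄·Hᵀ·S⁻¹ = [-7821/9898 1462/4949; -7921/9898 -100/4949]
step 1: x' = x̄ + K·y = [-6740/4949, -4203/9898]
step 1: P' = (I − K·H)·P̄ = [9283/4949 7821/4949; 7821/4949 7921/4949]

step 0: x' = [7/6, 83/99], P' = [2 5/3; 5/3 164/99]
step 1: x' = [-6740/4949, -4203/9898], P' = [9283/4949 7821/4949; 7821/4949 7921/4949]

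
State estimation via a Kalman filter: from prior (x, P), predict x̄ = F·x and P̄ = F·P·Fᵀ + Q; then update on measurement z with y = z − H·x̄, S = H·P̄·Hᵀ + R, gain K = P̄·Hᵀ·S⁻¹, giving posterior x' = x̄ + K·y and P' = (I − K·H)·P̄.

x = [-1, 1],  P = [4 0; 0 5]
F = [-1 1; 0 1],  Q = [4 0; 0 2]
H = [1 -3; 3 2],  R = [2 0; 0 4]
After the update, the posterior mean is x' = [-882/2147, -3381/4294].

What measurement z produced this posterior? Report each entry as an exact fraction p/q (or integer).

x̄ = F·x = [2, 1]
P̄ = F·P·Fᵀ + Q = [13 5; 5 7]
S = H·P̄·Hᵀ + R = [48 -38; -38 209]
K = P̄·Hᵀ·S⁻¹ = [19/113 569/2147; -59/226 196/2147]
x' − x̄ = [-5176/2147, -7675/4294] = K·y
y = (KᵀK)⁻¹·Kᵀ·(x' − x̄) = [3, -11]
z = y + H·x̄ = [3, -11] + [-1, 8] = [2, -3]

z = [2, -3]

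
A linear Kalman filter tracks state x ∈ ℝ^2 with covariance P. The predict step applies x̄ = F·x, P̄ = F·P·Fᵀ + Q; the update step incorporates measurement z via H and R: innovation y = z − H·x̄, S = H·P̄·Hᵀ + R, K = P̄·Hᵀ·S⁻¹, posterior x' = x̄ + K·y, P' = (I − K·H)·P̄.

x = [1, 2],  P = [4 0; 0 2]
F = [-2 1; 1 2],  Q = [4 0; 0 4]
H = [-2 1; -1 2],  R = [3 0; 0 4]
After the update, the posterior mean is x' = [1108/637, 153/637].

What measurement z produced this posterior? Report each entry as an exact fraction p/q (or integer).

x̄ = F·x = [0, 5]
P̄ = F·P·Fᵀ + Q = [22 -4; -4 16]
S = H·P̄·Hᵀ + R = [123 96; 96 106]
K = P̄·Hᵀ·S⁻¹ = [-368/637 153/637; -152/637 354/637]
x' − x̄ = [1108/637, -3032/637] = K·y
y = (KᵀK)⁻¹·Kᵀ·(x' − x̄) = [-8, -12]
z = y + H·x̄ = [-8, -12] + [5, 10] = [-3, -2]

z = [-3, -2]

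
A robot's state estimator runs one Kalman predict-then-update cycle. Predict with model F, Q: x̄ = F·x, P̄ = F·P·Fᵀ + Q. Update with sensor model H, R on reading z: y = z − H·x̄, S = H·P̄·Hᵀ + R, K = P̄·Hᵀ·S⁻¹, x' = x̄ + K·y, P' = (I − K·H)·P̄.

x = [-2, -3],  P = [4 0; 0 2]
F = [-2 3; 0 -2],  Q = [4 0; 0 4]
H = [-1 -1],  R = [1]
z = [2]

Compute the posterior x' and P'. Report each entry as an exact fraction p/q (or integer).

x̄ = F·x = [-5, 6]
P̄ = F·P·Fᵀ + Q = [38 -12; -12 12]
y = z − H·x̄ = [3]
S = H·P̄·Hᵀ + R = [27]
K = P̄·Hᵀ·S⁻¹ = [-26/27; 0]
x' = x̄ + K·y = [-71/9, 6]
P' = (I − K·H)·P̄ = [350/27 -12; -12 12]

x' = [-71/9, 6]
P' = [350/27 -12; -12 12]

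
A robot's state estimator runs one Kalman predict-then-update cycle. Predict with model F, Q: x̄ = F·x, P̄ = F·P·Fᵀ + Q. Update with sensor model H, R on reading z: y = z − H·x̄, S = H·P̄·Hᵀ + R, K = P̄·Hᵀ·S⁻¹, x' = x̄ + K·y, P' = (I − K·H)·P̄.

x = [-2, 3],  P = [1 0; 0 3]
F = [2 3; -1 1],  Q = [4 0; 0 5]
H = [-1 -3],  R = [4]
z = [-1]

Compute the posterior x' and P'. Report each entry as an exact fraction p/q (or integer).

x̄ = F·x = [5, 5]
P̄ = F·P·Fᵀ + Q = [35 7; 7 9]
y = z − H·x̄ = [19]
S = H·P̄·Hᵀ + R = [162]
K = P̄·Hᵀ·S⁻¹ = [-28/81; -17/81]
x' = x̄ + K·y = [-127/81, 82/81]
P' = (I − K·H)·P̄ = [1267/81 -385/81; -385/81 151/81]

x' = [-127/81, 82/81]
P' = [1267/81 -385/81; -385/81 151/81]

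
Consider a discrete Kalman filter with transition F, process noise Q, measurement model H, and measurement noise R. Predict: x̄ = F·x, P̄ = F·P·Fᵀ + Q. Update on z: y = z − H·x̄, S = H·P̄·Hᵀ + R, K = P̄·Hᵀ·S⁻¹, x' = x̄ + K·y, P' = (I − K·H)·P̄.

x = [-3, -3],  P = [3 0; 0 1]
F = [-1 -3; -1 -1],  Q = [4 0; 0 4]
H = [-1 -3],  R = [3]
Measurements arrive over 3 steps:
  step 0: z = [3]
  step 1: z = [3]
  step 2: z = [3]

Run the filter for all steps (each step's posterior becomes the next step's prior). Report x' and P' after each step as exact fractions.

step 0: x̄ = F·x = [12, 6]
step 0: P̄ = F·P·Fᵀ + Q = [16 6; 6 8]
step 0: y = z − H·x̄ = [33]
step 0: S = H·P̄·Hᵀ + R = [127]
step 0: K = P̄·Hᵀ·S⁻¹ = [-34/127; -30/127]
step 0: x' = x̄ + K·y = [402/127, -228/127]
step 0: P' = (I − K·H)·P̄ = [876/127 -258/127; -258/127 116/127]
step 1: x̄ = F·x = [282/127, -174/127]
step 1: P̄ = F·P·Fᵀ + Q = [880/127 192/127; 192/127 984/127]
step 1: y = z − H·x̄ = [141/127]
step 1: S = H·P̄·Hᵀ + R = [11269/127]
step 1: K = P̄·Hᵀ·S⁻¹ = [-1456/11269; -3144/11269]
step 1: x' = x̄ + K·y = [23406/11269, -18930/11269]
step 1: P' = (I − K·H)·P̄ = [61392/11269 -19008/11269; -19008/11269 9480/11269]
step 2: x̄ = F·x = [33384/11269, -4476/11269]
step 2: P̄ = F·P·Fᵀ + Q = [77740/11269 13800/11269; 13800/11269 77932/11269]
step 2: y = z − H·x̄ = [53763/11269]
step 2: S = H·P̄·Hᵀ + R = [895735/11269]
step 2: K = P̄·Hᵀ·S⁻¹ = [-1036/7789; -247596/895735]
step 2: x' = x̄ + K·y = [18132/7789, -1537032/895735]
step 2: P' = (I − K·H)·P̄ = [42780/7789 -13224/7789; -13224/7789 754516/895735]

step 0: x' = [402/127, -228/127], P' = [876/127 -258/127; -258/127 116/127]
step 1: x' = [23406/11269, -18930/11269], P' = [61392/11269 -19008/11269; -19008/11269 9480/11269]
step 2: x' = [18132/7789, -1537032/895735], P' = [42780/7789 -13224/7789; -13224/7789 754516/895735]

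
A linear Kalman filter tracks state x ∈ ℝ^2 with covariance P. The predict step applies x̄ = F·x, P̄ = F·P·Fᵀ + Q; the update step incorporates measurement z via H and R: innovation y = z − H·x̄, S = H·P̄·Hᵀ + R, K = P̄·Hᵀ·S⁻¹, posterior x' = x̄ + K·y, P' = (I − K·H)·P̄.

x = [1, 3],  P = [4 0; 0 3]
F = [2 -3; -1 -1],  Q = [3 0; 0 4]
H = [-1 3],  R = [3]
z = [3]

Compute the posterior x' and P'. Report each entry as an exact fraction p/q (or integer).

x' = [-669/71, -156/71]
P' = [4683/142 759/71; 759/71 269/71]

x̄ = F·x = [-7, -4]
P̄ = F·P·Fᵀ + Q = [46 1; 1 11]
y = z − H·x̄ = [8]
S = H·P̄·Hᵀ + R = [142]
K = P̄·Hᵀ·S⁻¹ = [-43/142; 16/71]
x' = x̄ + K·y = [-669/71, -156/71]
P' = (I − K·H)·P̄ = [4683/142 759/71; 759/71 269/71]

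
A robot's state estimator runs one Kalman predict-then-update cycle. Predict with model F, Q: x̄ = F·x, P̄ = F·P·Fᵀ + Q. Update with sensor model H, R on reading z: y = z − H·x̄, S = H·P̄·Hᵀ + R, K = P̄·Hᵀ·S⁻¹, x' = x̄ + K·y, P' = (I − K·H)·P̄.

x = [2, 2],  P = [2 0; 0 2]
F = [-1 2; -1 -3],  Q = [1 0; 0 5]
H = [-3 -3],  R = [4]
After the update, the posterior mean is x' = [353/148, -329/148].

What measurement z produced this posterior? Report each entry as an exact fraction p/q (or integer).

z = [-1]

x̄ = F·x = [2, -8]
P̄ = F·P·Fᵀ + Q = [11 -10; -10 25]
S = H·P̄·Hᵀ + R = [148]
K = P̄·Hᵀ·S⁻¹ = [-3/148; -45/148]
x' − x̄ = [57/148, 855/148] = K·y
y = (KᵀK)⁻¹·Kᵀ·(x' − x̄) = [-19]
z = y + H·x̄ = [-19] + [18] = [-1]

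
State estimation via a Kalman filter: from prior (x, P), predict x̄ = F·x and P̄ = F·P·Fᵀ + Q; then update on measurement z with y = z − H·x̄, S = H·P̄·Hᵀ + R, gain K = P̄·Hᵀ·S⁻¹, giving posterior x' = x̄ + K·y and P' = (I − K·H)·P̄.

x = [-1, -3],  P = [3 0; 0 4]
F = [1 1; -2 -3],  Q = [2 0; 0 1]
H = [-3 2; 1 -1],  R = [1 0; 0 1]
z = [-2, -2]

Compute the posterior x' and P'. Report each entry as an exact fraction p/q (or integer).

x̄ = F·x = [-4, 11]
P̄ = F·P·Fᵀ + Q = [9 -18; -18 49]
y = z − H·x̄ = [-36, 13]
S = H·P̄·Hᵀ + R = [494 -215; -215 95]
K = P̄·Hᵀ·S⁻¹ = [-12/47 -69/235; 7/141 -418/705]
x' = x̄ + K·y = [323/235, 1061/705]
P' = (I − K·H)·P̄ = [198/235 267/235; 267/235 1219/705]

x' = [323/235, 1061/705]
P' = [198/235 267/235; 267/235 1219/705]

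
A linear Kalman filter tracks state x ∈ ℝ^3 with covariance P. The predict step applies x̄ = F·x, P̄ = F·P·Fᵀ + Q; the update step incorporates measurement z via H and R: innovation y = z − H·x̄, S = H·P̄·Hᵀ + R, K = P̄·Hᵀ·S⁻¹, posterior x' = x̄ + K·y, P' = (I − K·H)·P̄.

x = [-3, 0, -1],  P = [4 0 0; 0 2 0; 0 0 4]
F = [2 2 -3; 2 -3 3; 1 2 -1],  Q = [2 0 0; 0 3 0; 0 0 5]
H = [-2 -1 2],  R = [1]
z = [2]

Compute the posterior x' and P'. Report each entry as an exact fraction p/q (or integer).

x̄ = F·x = [-3, -9, -2]
P̄ = F·P·Fᵀ + Q = [62 -32 28; -32 73 -16; 28 -16 21]
y = z − H·x̄ = [-9]
S = H·P̄·Hᵀ + R = [118]
K = P̄·Hᵀ·S⁻¹ = [-18/59; -41/118; 1/59]
x' = x̄ + K·y = [-15/59, -693/118, -127/59]
P' = (I − K·H)·P̄ = [3010/59 -2626/59 1688/59; -2626/59 6933/118 -903/59; 1688/59 -903/59 1237/59]

x' = [-15/59, -693/118, -127/59]
P' = [3010/59 -2626/59 1688/59; -2626/59 6933/118 -903/59; 1688/59 -903/59 1237/59]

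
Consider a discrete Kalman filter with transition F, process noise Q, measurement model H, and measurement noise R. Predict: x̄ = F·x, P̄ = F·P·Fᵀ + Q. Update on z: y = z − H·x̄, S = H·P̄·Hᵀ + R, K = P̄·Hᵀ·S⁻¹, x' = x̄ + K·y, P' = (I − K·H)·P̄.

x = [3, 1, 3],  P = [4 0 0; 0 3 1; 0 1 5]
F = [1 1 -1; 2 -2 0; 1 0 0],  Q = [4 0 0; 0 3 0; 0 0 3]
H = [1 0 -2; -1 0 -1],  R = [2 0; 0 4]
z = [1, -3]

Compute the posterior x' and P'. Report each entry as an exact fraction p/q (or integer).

x̄ = F·x = [1, 4, 3]
P̄ = F·P·Fᵀ + Q = [14 4 4; 4 31 8; 4 8 7]
y = z − H·x̄ = [6, 1]
S = H·P̄·Hᵀ + R = [28 4; 4 33]
K = P̄·Hᵀ·S⁻¹ = [135/454 -132/227; -87/227 -72/227; -143/454 -67/227]
x' = x̄ + K·y = [500/227, 314/227, 185/227]
P' = (I − K·H)·P̄ = [397/227 134/227 131/227; 134/227 5129/227 154/227; 131/227 154/227 137/227]

x' = [500/227, 314/227, 185/227]
P' = [397/227 134/227 131/227; 134/227 5129/227 154/227; 131/227 154/227 137/227]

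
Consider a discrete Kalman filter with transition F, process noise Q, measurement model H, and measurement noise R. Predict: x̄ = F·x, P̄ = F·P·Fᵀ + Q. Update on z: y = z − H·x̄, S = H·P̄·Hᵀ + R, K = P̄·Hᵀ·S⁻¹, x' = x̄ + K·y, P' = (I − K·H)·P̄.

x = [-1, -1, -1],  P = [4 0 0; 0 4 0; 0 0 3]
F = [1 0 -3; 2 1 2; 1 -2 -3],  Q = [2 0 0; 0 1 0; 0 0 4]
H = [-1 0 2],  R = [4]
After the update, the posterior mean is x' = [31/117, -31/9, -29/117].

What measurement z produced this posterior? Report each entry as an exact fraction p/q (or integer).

x̄ = F·x = [2, -5, 4]
P̄ = F·P·Fᵀ + Q = [33 -10 31; -10 33 -18; 31 -18 51]
S = H·P̄·Hᵀ + R = [117]
K = P̄·Hᵀ·S⁻¹ = [29/117; -2/9; 71/117]
x' − x̄ = [-203/117, 14/9, -497/117] = K·y
y = (KᵀK)⁻¹·Kᵀ·(x' − x̄) = [-7]
z = y + H·x̄ = [-7] + [6] = [-1]

z = [-1]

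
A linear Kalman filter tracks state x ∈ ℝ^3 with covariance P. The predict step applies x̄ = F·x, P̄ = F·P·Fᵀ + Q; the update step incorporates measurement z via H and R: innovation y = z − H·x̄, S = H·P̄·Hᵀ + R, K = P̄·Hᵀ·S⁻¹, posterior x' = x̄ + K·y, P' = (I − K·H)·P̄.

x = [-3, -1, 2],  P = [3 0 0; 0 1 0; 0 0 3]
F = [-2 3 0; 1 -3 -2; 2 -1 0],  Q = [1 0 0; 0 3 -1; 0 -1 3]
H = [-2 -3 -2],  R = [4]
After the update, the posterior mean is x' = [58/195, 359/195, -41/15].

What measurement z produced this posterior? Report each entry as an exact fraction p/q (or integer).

z = [-1]

x̄ = F·x = [3, -4, -5]
P̄ = F·P·Fᵀ + Q = [22 -15 -15; -15 27 8; -15 8 16]
S = H·P̄·Hᵀ + R = [195]
K = P̄·Hᵀ·S⁻¹ = [31/195; -67/195; -2/15]
x' − x̄ = [-527/195, 1139/195, 34/15] = K·y
y = (KᵀK)⁻¹·Kᵀ·(x' − x̄) = [-17]
z = y + H·x̄ = [-17] + [16] = [-1]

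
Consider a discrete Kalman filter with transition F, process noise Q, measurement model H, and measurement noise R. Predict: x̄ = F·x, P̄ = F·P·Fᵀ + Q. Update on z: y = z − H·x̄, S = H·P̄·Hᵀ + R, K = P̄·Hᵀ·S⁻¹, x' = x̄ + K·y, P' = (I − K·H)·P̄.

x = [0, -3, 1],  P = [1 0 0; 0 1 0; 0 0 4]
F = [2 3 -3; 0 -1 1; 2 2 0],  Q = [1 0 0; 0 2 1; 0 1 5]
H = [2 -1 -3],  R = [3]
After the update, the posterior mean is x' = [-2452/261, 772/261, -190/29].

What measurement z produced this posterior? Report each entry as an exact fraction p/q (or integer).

x̄ = F·x = [-12, 4, -6]
P̄ = F·P·Fᵀ + Q = [50 -15 10; -15 7 -1; 10 -1 13]
S = H·P̄·Hᵀ + R = [261]
K = P̄·Hᵀ·S⁻¹ = [85/261; -34/261; -2/29]
x' − x̄ = [680/261, -272/261, -16/29] = K·y
y = (KᵀK)⁻¹·Kᵀ·(x' − x̄) = [8]
z = y + H·x̄ = [8] + [-10] = [-2]

z = [-2]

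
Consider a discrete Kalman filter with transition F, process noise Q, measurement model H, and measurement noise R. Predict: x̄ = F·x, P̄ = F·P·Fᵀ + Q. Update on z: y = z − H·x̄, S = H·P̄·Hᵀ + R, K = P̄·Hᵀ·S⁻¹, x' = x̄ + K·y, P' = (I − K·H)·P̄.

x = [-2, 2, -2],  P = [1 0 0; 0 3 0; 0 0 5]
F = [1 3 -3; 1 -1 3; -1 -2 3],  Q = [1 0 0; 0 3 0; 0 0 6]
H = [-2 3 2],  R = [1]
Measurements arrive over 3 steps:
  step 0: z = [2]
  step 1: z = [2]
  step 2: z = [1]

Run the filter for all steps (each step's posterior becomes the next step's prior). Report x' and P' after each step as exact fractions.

step 0: x̄ = F·x = [10, -10, -8]
step 0: P̄ = F·P·Fᵀ + Q = [74 -53 -64; -53 52 50; -64 50 64]
step 0: y = z − H·x̄ = [68]
step 0: S = H·P̄·Hᵀ + R = [2769]
step 0: K = P̄·Hᵀ·S⁻¹ = [-145/923; 362/2769; 406/2769]
step 0: x' = x̄ + K·y = [-630/923, -3074/2769, 5456/2769]
step 0: P' = (I − K·H)·P̄ = [5227/923 3571/923 -202/923; 3571/923 12944/2769 -8522/2769; -202/923 -8522/2769 12380/2769]
step 1: x̄ = F·x = [-9160/923, 17552/2769, 24406/2769]
step 1: P̄ = F·P·Fᵀ + Q = [155892/923 -71803/923 -129932/923; -71803/923 174422/2769 187612/2769; -129932/923 187612/2769 344243/2769]
step 1: y = z − H·x̄ = [-150890/2769]
step 1: S = H·P̄·Hᵀ + R = [12774863/2769]
step 1: K = P̄·Hᵀ·S⁻¹ = [-2361171/12774863; 1329308/12774863; 2030914/12774863]
step 1: x' = x̄ + K·y = [1886550/12774863, 8539224/12774863, 1928022/12774863]
step 1: P' = (I − K·H)·P̄ = [144228363/12774863 139726629/12774863 -66542166/12774863; 139726629/12774863 166542938/12774863 -109423124/12774863; -66542166/12774863 -109423124/12774863 98607977/12774863]
step 2: x̄ = F·x = [21720156/12774863, -868608/12774863, -13180932/12774863]
step 2: P̄ = F·P·Fᵀ + Q = [5750590463/12774863 -2276496474/12774863 -4770190785/12774863; -2276496474/12774863 1214400173/12774863 1921410793/12774863; -4770190785/12774863 1921410793/12774863 4045758086/12774863]
step 2: y = z − H·x̄ = [85182863/12774863]
step 2: S = H·P̄·Hᵀ + R = [138664184100/12774863]
step 2: K = P̄·Hᵀ·S⁻¹ = [-13935525959/69332092050; 926078081/10666475700; 1799702317/10666475700]
step 2: x' = x̄ + K·y = [24958064641/69332092050, 5449842881/10666475700, 994899517/10666475700]
step 2: P' = (I − K·H)·P̄ = [403241107738/34666046025 59827489133/5333237850 -28240121969/5333237850; 59827489133/5333237850 141238460089/10666475700 -91739672827/10666475700; -28240121969/5333237850 -91739672827/10666475700 82029116461/10666475700]

step 0: x' = [-630/923, -3074/2769, 5456/2769], P' = [5227/923 3571/923 -202/923; 3571/923 12944/2769 -8522/2769; -202/923 -8522/2769 12380/2769]
step 1: x' = [1886550/12774863, 8539224/12774863, 1928022/12774863], P' = [144228363/12774863 139726629/12774863 -66542166/12774863; 139726629/12774863 166542938/12774863 -109423124/12774863; -66542166/12774863 -109423124/12774863 98607977/12774863]
step 2: x' = [24958064641/69332092050, 5449842881/10666475700, 994899517/10666475700], P' = [403241107738/34666046025 59827489133/5333237850 -28240121969/5333237850; 59827489133/5333237850 141238460089/10666475700 -91739672827/10666475700; -28240121969/5333237850 -91739672827/10666475700 82029116461/10666475700]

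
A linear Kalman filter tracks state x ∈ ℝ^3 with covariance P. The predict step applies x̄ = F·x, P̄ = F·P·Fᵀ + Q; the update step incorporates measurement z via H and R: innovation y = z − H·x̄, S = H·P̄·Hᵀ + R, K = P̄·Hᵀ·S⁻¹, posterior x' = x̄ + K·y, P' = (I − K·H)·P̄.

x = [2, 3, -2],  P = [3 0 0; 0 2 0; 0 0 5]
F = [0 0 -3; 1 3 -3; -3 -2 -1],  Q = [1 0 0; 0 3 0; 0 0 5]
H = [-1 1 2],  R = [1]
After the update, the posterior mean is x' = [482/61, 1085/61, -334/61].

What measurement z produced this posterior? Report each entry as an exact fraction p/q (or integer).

z = [-1]

x̄ = F·x = [6, 17, -10]
P̄ = F·P·Fᵀ + Q = [46 45 15; 45 69 -6; 15 -6 45]
S = H·P̄·Hᵀ + R = [122]
K = P̄·Hᵀ·S⁻¹ = [29/122; 6/61; 69/122]
x' − x̄ = [116/61, 48/61, 276/61] = K·y
y = (KᵀK)⁻¹·Kᵀ·(x' − x̄) = [8]
z = y + H·x̄ = [8] + [-9] = [-1]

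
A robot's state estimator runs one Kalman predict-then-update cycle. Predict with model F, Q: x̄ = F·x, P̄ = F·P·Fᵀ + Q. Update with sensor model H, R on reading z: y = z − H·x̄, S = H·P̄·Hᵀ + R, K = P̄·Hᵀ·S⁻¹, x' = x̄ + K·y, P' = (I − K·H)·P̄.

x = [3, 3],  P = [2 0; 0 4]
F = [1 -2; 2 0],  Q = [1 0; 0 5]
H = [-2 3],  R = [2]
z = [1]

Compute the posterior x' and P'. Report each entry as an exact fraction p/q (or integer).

x' = [157/147, 169/147]
P' = [2117/147 1394/147; 1394/147 950/147]

x̄ = F·x = [-3, 6]
P̄ = F·P·Fᵀ + Q = [19 4; 4 13]
y = z − H·x̄ = [-23]
S = H·P̄·Hᵀ + R = [147]
K = P̄·Hᵀ·S⁻¹ = [-26/147; 31/147]
x' = x̄ + K·y = [157/147, 169/147]
P' = (I − K·H)·P̄ = [2117/147 1394/147; 1394/147 950/147]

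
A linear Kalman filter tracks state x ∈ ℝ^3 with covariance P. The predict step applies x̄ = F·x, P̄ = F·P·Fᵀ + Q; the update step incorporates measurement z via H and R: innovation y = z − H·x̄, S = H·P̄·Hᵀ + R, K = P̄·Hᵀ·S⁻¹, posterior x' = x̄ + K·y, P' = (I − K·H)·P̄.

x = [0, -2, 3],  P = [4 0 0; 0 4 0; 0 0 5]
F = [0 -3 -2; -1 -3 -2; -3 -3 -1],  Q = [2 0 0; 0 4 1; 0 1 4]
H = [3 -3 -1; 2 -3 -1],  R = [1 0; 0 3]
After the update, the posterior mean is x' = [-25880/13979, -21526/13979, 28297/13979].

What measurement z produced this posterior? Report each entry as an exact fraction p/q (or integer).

z = [-3, -1]

x̄ = F·x = [0, 0, 3]
P̄ = F·P·Fᵀ + Q = [58 56 46; 56 64 59; 46 59 81]
S = H·P̄·Hᵀ + R = [250 289; 289 390]
K = P̄·Hᵀ·S⁻¹ = [12722/13979 -12940/13979; 7801/13979 -10763/13979; 1174/13979 -6820/13979]
x' − x̄ = [-25880/13979, -21526/13979, -13640/13979] = K·y
y = (KᵀK)⁻¹·Kᵀ·(x' − x̄) = [0, 2]
z = y + H·x̄ = [0, 2] + [-3, -3] = [-3, -1]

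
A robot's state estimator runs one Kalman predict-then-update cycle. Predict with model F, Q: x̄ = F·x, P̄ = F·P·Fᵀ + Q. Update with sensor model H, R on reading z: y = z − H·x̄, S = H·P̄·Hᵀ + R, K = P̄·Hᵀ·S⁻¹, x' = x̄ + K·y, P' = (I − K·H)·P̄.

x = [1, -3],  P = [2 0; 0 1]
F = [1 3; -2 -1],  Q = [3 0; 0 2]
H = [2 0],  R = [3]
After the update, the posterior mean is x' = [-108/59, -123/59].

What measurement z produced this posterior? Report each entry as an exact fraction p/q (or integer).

x̄ = F·x = [-8, 1]
P̄ = F·P·Fᵀ + Q = [14 -7; -7 11]
S = H·P̄·Hᵀ + R = [59]
K = P̄·Hᵀ·S⁻¹ = [28/59; -14/59]
x' − x̄ = [364/59, -182/59] = K·y
y = (KᵀK)⁻¹·Kᵀ·(x' − x̄) = [13]
z = y + H·x̄ = [13] + [-16] = [-3]

z = [-3]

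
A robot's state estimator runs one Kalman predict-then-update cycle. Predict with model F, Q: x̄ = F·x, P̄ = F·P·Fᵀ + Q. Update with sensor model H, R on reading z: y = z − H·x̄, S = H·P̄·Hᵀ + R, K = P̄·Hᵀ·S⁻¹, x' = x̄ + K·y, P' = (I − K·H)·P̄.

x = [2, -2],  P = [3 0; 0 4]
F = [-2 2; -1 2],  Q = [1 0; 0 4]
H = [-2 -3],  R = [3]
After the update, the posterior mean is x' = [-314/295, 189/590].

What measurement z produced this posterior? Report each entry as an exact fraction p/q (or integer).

x̄ = F·x = [-8, -6]
P̄ = F·P·Fᵀ + Q = [29 22; 22 23]
S = H·P̄·Hᵀ + R = [590]
K = P̄·Hᵀ·S⁻¹ = [-62/295; -113/590]
x' − x̄ = [2046/295, 3729/590] = K·y
y = (KᵀK)⁻¹·Kᵀ·(x' − x̄) = [-33]
z = y + H·x̄ = [-33] + [34] = [1]

z = [1]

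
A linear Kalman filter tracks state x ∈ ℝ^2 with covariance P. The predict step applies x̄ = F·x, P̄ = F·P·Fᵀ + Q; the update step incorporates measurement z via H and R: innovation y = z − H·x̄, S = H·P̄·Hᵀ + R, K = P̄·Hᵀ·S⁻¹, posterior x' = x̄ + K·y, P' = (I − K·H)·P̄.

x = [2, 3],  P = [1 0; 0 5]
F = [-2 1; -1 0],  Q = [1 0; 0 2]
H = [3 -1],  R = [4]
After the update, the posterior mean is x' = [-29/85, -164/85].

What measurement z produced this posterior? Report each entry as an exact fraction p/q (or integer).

x̄ = F·x = [-1, -2]
P̄ = F·P·Fᵀ + Q = [10 2; 2 3]
S = H·P̄·Hᵀ + R = [85]
K = P̄·Hᵀ·S⁻¹ = [28/85; 3/85]
x' − x̄ = [56/85, 6/85] = K·y
y = (KᵀK)⁻¹·Kᵀ·(x' − x̄) = [2]
z = y + H·x̄ = [2] + [-1] = [1]

z = [1]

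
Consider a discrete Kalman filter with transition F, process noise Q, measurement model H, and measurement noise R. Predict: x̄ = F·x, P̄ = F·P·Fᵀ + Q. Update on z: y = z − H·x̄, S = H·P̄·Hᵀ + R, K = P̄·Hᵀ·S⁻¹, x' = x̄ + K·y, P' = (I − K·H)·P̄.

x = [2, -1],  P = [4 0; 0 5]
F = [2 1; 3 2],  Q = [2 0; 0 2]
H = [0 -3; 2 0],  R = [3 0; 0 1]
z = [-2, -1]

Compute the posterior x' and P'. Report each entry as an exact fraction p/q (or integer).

x̄ = F·x = [3, 4]
P̄ = F·P·Fᵀ + Q = [23 34; 34 58]
y = z − H·x̄ = [10, -7]
S = H·P̄·Hᵀ + R = [525 -204; -204 93]
K = P̄·Hᵀ·S⁻¹ = [-34/2403 1114/2403; -770/2403 68/2403]
x' = x̄ + K·y = [-929/2403, 1436/2403]
P' = (I − K·H)·P̄ = [557/2403 34/2403; 34/2403 770/2403]

x' = [-929/2403, 1436/2403]
P' = [557/2403 34/2403; 34/2403 770/2403]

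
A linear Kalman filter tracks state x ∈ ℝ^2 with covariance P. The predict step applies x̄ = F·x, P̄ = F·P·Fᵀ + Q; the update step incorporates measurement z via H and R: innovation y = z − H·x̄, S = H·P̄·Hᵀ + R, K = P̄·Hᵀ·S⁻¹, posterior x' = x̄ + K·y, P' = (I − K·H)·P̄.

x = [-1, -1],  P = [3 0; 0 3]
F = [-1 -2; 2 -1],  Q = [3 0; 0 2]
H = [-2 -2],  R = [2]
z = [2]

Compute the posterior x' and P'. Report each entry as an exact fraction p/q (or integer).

x̄ = F·x = [3, -1]
P̄ = F·P·Fᵀ + Q = [18 0; 0 17]
y = z − H·x̄ = [6]
S = H·P̄·Hᵀ + R = [142]
K = P̄·Hᵀ·S⁻¹ = [-18/71; -17/71]
x' = x̄ + K·y = [105/71, -173/71]
P' = (I − K·H)·P̄ = [630/71 -612/71; -612/71 629/71]

x' = [105/71, -173/71]
P' = [630/71 -612/71; -612/71 629/71]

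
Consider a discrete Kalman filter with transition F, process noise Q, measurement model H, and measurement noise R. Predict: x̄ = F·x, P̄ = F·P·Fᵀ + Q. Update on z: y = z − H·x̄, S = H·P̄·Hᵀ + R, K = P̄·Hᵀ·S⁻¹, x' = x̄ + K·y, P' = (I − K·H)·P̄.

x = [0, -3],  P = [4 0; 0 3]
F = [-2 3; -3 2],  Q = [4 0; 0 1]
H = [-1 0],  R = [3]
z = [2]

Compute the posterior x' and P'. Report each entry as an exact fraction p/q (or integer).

x' = [-121/50, -3/25]
P' = [141/50 63/25; 63/25 343/25]

x̄ = F·x = [-9, -6]
P̄ = F·P·Fᵀ + Q = [47 42; 42 49]
y = z − H·x̄ = [-7]
S = H·P̄·Hᵀ + R = [50]
K = P̄·Hᵀ·S⁻¹ = [-47/50; -21/25]
x' = x̄ + K·y = [-121/50, -3/25]
P' = (I − K·H)·P̄ = [141/50 63/25; 63/25 343/25]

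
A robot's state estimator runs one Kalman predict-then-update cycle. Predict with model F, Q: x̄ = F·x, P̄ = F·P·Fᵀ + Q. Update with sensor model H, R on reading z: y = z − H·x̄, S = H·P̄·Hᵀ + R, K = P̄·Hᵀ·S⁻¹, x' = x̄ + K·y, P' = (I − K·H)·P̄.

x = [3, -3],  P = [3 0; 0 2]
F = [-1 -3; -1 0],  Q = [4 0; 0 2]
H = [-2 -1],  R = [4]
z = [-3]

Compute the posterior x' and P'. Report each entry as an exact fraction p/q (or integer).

x' = [408/121, -39/11]
P' = [216/121 -20/11; -20/11 4]

x̄ = F·x = [6, -3]
P̄ = F·P·Fᵀ + Q = [25 3; 3 5]
y = z − H·x̄ = [6]
S = H·P̄·Hᵀ + R = [121]
K = P̄·Hᵀ·S⁻¹ = [-53/121; -1/11]
x' = x̄ + K·y = [408/121, -39/11]
P' = (I − K·H)·P̄ = [216/121 -20/11; -20/11 4]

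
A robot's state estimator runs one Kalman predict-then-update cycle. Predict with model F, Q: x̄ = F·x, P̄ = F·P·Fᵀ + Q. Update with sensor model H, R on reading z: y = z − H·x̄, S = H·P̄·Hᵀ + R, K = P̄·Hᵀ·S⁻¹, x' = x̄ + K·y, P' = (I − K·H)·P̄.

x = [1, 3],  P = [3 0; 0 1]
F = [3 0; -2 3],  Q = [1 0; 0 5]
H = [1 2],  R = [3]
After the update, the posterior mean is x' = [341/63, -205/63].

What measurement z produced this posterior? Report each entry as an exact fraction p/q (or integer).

x̄ = F·x = [3, 7]
P̄ = F·P·Fᵀ + Q = [28 -18; -18 26]
S = H·P̄·Hᵀ + R = [63]
K = P̄·Hᵀ·S⁻¹ = [-8/63; 34/63]
x' − x̄ = [152/63, -646/63] = K·y
y = (KᵀK)⁻¹·Kᵀ·(x' − x̄) = [-19]
z = y + H·x̄ = [-19] + [17] = [-2]

z = [-2]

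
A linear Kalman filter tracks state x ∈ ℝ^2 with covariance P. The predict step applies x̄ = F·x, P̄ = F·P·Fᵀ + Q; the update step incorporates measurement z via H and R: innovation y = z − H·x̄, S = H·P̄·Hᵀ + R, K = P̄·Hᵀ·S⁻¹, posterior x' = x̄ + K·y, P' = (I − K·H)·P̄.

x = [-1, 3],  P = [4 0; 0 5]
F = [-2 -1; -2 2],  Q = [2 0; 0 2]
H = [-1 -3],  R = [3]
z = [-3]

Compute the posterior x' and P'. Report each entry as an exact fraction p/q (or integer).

x' = [-306/101, 208/101]
P' = [7611/404 -624/101; -624/101 238/101]

x̄ = F·x = [-1, 8]
P̄ = F·P·Fᵀ + Q = [23 6; 6 38]
y = z − H·x̄ = [20]
S = H·P̄·Hᵀ + R = [404]
K = P̄·Hᵀ·S⁻¹ = [-41/404; -30/101]
x' = x̄ + K·y = [-306/101, 208/101]
P' = (I − K·H)·P̄ = [7611/404 -624/101; -624/101 238/101]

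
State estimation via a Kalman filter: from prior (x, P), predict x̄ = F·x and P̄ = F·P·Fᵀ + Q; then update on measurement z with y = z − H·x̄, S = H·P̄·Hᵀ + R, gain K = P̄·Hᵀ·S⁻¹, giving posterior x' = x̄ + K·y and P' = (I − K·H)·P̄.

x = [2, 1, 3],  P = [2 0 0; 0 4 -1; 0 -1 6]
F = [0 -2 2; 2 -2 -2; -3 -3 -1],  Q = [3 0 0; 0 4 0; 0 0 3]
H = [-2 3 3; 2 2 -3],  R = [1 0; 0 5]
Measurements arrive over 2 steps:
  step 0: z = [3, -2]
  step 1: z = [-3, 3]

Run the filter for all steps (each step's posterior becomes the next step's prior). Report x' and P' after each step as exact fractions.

step 0: x̄ = F·x = [4, -4, -12]
step 0: P̄ = F·P·Fᵀ + Q = [51 -8 16; -8 44 16; 16 16 57]
step 0: y = z − H·x̄ = [59, -38]
step 0: S = H·P̄·Hᵀ + R = [1306 -325; -325 450]
step 0: K = P̄·Hᵀ·S⁻¹ = [-910/19283 24278/482075; 3840/19283 95044/482075; 1975/19283 -78967/482075]
step 0: x' = x̄ + K·y = [-336514/482075, 124028/482075, 128971/482075]
step 0: P' = (I − K·H)·P̄ = [21888761/482075 19728/482075 14565196/482075; 19728/482075 114244/482075 -69092/482075; 14565196/482075 -69092/482075 9795681/482075]
step 1: x̄ = F·x = [9886/482075, -1179026/482075, 508487/482075]
step 1: P̄ = F·P·Fᵀ + Q = [41638661/482075 19456124/482075 -105902338/482075; 19456124/482075 11890916/482075 -53347692/482075; -105902338/482075 -53347692/482075 296600679/482075]
step 1: y = z − H·x̄ = [585164/482075, 5309966/482075]
step 1: S = H·P̄·Hᵀ + R = [3020557186/482075 -3836487991/482075; -3836487991/482075 4952584146/482075]
step 1: K = P̄·Hᵀ·S⁻¹ = [-1464251840/38443352077 2280327668/38443352077; 95125710580/499763577001 96164860616/499763577001; 57121104425/499763577001 -77680850157/499763577001]
step 1: x' = x̄ + K·y = [1856028770/2957180929, -3660134206/38443352077, -19935324021/38443352077]
step 1: P' = (I − K·H)·P̄ = [15309666559/2957180929 1987477300/38443352077 130208215598/38443352077; 1987477300/38443352077 115190002732/499763577001 -66256629272/499763577001; 130208215598/38443352077 -66256629272/499763577001 1213768199263/499763577001]

step 0: x' = [-336514/482075, 124028/482075, 128971/482075], P' = [21888761/482075 19728/482075 14565196/482075; 19728/482075 114244/482075 -69092/482075; 14565196/482075 -69092/482075 9795681/482075]
step 1: x' = [1856028770/2957180929, -3660134206/38443352077, -19935324021/38443352077], P' = [15309666559/2957180929 1987477300/38443352077 130208215598/38443352077; 1987477300/38443352077 115190002732/499763577001 -66256629272/499763577001; 130208215598/38443352077 -66256629272/499763577001 1213768199263/499763577001]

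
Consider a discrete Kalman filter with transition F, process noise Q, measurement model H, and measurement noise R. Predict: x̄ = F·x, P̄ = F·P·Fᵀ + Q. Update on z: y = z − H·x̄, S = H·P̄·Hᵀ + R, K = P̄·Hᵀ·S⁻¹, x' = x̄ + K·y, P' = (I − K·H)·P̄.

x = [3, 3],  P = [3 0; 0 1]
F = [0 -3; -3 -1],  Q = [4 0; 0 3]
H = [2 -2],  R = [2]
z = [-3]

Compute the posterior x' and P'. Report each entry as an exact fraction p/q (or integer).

x' = [-783/77, -96/11]
P' = [801/77 113/11; 113/11 117/11]

x̄ = F·x = [-9, -12]
P̄ = F·P·Fᵀ + Q = [13 3; 3 31]
y = z − H·x̄ = [-9]
S = H·P̄·Hᵀ + R = [154]
K = P̄·Hᵀ·S⁻¹ = [10/77; -4/11]
x' = x̄ + K·y = [-783/77, -96/11]
P' = (I − K·H)·P̄ = [801/77 113/11; 113/11 117/11]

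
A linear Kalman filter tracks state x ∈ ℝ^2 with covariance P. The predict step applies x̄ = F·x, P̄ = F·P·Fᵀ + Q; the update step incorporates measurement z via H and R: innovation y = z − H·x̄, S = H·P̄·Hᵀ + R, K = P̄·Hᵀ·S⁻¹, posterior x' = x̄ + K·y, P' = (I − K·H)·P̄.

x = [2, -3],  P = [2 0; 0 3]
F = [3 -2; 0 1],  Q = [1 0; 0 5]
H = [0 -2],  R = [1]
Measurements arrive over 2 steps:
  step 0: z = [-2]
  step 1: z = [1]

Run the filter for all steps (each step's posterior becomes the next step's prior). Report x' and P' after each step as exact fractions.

step 0: x' = [100/11, 29/33], P' = [293/11 -2/11; -2/11 8/33]
step 1: x' = [18686/725, -317/725], P' = [176672/725 -34/725; -34/725 173/725]

step 0: x̄ = F·x = [12, -3]
step 0: P̄ = F·P·Fᵀ + Q = [31 -6; -6 8]
step 0: y = z − H·x̄ = [-8]
step 0: S = H·P̄·Hᵀ + R = [33]
step 0: K = P̄·Hᵀ·S⁻¹ = [4/11; -16/33]
step 0: x' = x̄ + K·y = [100/11, 29/33]
step 0: P' = (I − K·H)·P̄ = [293/11 -2/11; -2/11 8/33]
step 1: x̄ = F·x = [842/33, 29/33]
step 1: P̄ = F·P·Fᵀ + Q = [8048/33 -34/33; -34/33 173/33]
step 1: y = z − H·x̄ = [91/33]
step 1: S = H·P̄·Hᵀ + R = [725/33]
step 1: K = P̄·Hᵀ·S⁻¹ = [68/725; -346/725]
step 1: x' = x̄ + K·y = [18686/725, -317/725]
step 1: P' = (I − K·H)·P̄ = [176672/725 -34/725; -34/725 173/725]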